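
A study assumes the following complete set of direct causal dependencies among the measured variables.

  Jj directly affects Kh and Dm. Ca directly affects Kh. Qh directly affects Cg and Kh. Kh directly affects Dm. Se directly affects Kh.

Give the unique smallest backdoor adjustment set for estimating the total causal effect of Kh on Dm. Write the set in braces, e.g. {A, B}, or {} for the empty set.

{Jj}

Variables eligible for adjustment (non-descendants of Kh, excluding Kh and Dm): {Ca, Cg, Jj, Qh, Se}.
Backdoor paths from Kh to Dm:
  P1: Kh <- Jj -> Dm
The empty set is not sufficient: P1 (Kh <- Jj -> Dm) has no collider blocking it and no conditioned non-collider, so it is open.
Try {Jj}:
  P1: blocked at fork node Jj ∈ conditioning set.
{Jj} contains no descendant of Kh and blocks every backdoor path.
No other singleton works — e.g. {Ca} leaves P1 open — so {Jj} is the unique smallest valid adjustment set.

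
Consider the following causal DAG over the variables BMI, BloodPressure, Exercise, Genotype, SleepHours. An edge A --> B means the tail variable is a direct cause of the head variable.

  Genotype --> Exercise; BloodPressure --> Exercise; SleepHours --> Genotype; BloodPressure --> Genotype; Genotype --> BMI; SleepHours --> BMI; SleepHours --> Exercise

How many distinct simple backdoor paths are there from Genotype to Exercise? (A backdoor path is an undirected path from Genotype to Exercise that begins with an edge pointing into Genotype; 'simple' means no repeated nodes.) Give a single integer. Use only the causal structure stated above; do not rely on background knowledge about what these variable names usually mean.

2

A backdoor path from Genotype to Exercise is any simple undirected path whose first edge points into Genotype (i.e. leaves Genotype via a parent).
Parents of Genotype: {BloodPressure, SleepHours}.
Enumerating:
  P1: Genotype <- SleepHours -> Exercise
  P2: Genotype <- BloodPressure -> Exercise
That exhausts the simple backdoor paths. Count: 2.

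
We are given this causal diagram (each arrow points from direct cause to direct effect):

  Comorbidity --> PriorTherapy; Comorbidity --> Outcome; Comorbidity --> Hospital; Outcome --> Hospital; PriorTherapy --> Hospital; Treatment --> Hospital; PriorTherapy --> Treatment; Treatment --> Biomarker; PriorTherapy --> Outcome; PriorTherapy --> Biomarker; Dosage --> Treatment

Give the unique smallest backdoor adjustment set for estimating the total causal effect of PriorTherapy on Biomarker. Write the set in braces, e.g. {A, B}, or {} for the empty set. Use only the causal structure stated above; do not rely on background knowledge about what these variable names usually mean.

Variables eligible for adjustment (non-descendants of PriorTherapy, excluding PriorTherapy and Biomarker): {Comorbidity, Dosage}.
Backdoor paths from PriorTherapy to Biomarker:
  P1: PriorTherapy <- Comorbidity -> Outcome -> Hospital <- Treatment -> Biomarker
  P2: PriorTherapy <- Comorbidity -> Hospital <- Treatment -> Biomarker
Each backdoor path contains an unconditioned collider, so every path is already blocked with the empty conditioning set:
  P1: blocked at collider Hospital (neither it nor any descendant is in the conditioning set).
  P2: blocked at collider Hospital (neither it nor any descendant is in the conditioning set).
The empty set is therefore the unique smallest valid set.

{}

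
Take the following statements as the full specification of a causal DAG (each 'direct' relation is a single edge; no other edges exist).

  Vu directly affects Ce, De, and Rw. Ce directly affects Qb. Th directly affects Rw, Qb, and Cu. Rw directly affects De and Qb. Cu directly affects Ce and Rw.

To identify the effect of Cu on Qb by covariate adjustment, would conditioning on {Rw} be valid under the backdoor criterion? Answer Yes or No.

No

Backdoor paths from Cu to Qb (paths whose first edge points into Cu):
  P1: Cu <- Th -> Rw <- Vu -> Ce -> Qb
  P2: Cu <- Th -> Rw -> De <- Vu -> Ce -> Qb
  P3: Cu <- Th -> Rw -> Qb
  P4: Cu <- Th -> Qb
Condition 1 (no descendant of Cu in the set): FAILS — Rw is a descendant of Cu.
Condition 2 (every backdoor path blocked by {Rw}):
  P1: open — collider(s) Rw are conditioned on (or have a conditioned descendant) and no non-collider on the path is in the set.
  P2: blocked at chain node Rw ∈ conditioning set.
  P3: blocked at chain node Rw ∈ conditioning set.
  P4: open — no interior node is in the conditioning set.
{Rw} does not satisfy the backdoor criterion.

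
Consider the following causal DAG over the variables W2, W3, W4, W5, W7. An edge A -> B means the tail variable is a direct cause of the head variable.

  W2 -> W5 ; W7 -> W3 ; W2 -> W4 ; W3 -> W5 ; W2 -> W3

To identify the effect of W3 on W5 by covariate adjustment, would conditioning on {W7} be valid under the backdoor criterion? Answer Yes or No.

Backdoor paths from W3 to W5 (paths whose first edge points into W3):
  P1: W3 <- W2 -> W5
Condition 1 (no descendant of W3 in the set): holds — descendants of W3 are {W5}; none are in {W7}.
Condition 2 (every backdoor path blocked by {W7}):
  P1: open — no interior node is in the conditioning set.
{W7} does not satisfy the backdoor criterion.

No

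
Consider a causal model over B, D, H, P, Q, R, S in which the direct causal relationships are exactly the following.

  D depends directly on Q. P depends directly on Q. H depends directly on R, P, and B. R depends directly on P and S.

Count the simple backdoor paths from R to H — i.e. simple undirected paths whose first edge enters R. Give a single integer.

A backdoor path from R to H is any simple undirected path whose first edge points into R (i.e. leaves R via a parent).
Parents of R: {P, S}.
Enumerating:
  P1: R <- P -> H
That exhausts the simple backdoor paths. Count: 1.

1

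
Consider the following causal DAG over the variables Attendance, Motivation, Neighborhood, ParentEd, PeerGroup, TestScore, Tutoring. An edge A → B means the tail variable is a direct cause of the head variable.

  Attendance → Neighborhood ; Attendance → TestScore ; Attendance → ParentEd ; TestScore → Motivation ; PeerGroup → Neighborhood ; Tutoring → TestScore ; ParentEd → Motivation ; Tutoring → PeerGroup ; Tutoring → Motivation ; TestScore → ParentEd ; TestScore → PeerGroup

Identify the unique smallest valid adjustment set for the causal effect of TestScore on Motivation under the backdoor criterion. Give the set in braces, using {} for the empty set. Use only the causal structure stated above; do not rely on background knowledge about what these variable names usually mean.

Variables eligible for adjustment (non-descendants of TestScore, excluding TestScore and Motivation): {Attendance, Tutoring}.
Backdoor paths from TestScore to Motivation:
  P1: TestScore <- Attendance -> Neighborhood <- PeerGroup <- Tutoring -> Motivation
  P2: TestScore <- Attendance -> ParentEd -> Motivation
  P3: TestScore <- Tutoring -> PeerGroup -> Neighborhood <- Attendance -> ParentEd -> Motivation
  P4: TestScore <- Tutoring -> Motivation
The empty set is not sufficient: P2 (TestScore <- Attendance -> ParentEd -> Motivation) has no collider blocking it and no conditioned non-collider, so it is open.
Try {Attendance, Tutoring}:
  P1: blocked at fork node Attendance ∈ conditioning set.
  P2: blocked at fork node Attendance ∈ conditioning set.
  P3: blocked at fork node Tutoring ∈ conditioning set.
  P4: blocked at fork node Tutoring ∈ conditioning set.
{Attendance, Tutoring} contains no descendant of TestScore and blocks every backdoor path.
Every element of {Attendance, Tutoring} is needed (dropping Attendance leaves P2 open; dropping Tutoring leaves P4 open), so no proper subset is valid.
Among all size-2 subsets of the eligible variables, only {Attendance, Tutoring} blocks every backdoor path, so it is the unique smallest valid adjustment set.

{Attendance, Tutoring}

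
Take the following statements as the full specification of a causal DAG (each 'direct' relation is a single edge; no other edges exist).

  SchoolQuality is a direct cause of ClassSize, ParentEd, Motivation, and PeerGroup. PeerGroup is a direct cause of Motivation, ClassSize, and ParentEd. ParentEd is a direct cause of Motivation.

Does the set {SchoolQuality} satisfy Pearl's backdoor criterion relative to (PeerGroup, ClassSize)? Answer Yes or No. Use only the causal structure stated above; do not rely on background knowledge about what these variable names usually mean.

Backdoor paths from PeerGroup to ClassSize (paths whose first edge points into PeerGroup):
  P1: PeerGroup <- SchoolQuality -> ClassSize
Condition 1 (no descendant of PeerGroup in the set): holds — descendants of PeerGroup are {ClassSize, Motivation, ParentEd}; none are in {SchoolQuality}.
Condition 2 (every backdoor path blocked by {SchoolQuality}):
  P1: blocked at fork node SchoolQuality ∈ conditioning set.
{SchoolQuality} satisfies the backdoor criterion.

Yes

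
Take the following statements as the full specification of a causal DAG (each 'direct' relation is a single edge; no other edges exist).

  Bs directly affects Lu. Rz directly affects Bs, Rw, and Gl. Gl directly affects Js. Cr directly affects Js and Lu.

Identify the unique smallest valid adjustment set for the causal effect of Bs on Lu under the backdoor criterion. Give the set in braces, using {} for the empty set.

Variables eligible for adjustment (non-descendants of Bs, excluding Bs and Lu): {Cr, Gl, Js, Rw, Rz}.
Backdoor paths from Bs to Lu:
  P1: Bs <- Rz -> Gl -> Js <- Cr -> Lu
Each backdoor path contains an unconditioned collider, so every path is already blocked with the empty conditioning set:
  P1: blocked at collider Js (neither it nor any descendant is in the conditioning set).
The empty set is therefore the unique smallest valid set.

{}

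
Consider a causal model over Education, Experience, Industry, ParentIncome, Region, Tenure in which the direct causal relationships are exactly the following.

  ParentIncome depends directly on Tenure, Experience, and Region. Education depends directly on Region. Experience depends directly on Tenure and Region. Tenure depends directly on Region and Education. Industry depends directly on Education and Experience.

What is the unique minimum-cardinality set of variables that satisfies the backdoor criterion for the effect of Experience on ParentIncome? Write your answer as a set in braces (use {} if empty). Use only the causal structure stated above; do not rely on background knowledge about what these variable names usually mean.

Variables eligible for adjustment (non-descendants of Experience, excluding Experience and ParentIncome): {Education, Region, Tenure}.
Backdoor paths from Experience to ParentIncome:
  P1: Experience <- Region -> Education -> Tenure -> ParentIncome
  P2: Experience <- Region -> Tenure -> ParentIncome
  P3: Experience <- Region -> ParentIncome
  P4: Experience <- Tenure <- Region -> ParentIncome
  P5: Experience <- Tenure <- Education <- Region -> ParentIncome
  P6: Experience <- Tenure -> ParentIncome
The empty set is not sufficient: P1 (Experience <- Region -> Education -> Tenure -> ParentIncome) has no collider blocking it and no conditioned non-collider, so it is open.
Try {Region, Tenure}:
  P1: blocked at fork node Region ∈ conditioning set.
  P2: blocked at fork node Region ∈ conditioning set.
  P3: blocked at fork node Region ∈ conditioning set.
  P4: blocked at chain node Tenure ∈ conditioning set.
  P5: blocked at chain node Tenure ∈ conditioning set.
  P6: blocked at fork node Tenure ∈ conditioning set.
{Region, Tenure} contains no descendant of Experience and blocks every backdoor path.
Every element of {Region, Tenure} is needed (dropping Region leaves P3 open; dropping Tenure leaves P6 open), so no proper subset is valid.
Among all size-2 subsets of the eligible variables, only {Region, Tenure} blocks every backdoor path, so it is the unique smallest valid adjustment set.

{Region, Tenure}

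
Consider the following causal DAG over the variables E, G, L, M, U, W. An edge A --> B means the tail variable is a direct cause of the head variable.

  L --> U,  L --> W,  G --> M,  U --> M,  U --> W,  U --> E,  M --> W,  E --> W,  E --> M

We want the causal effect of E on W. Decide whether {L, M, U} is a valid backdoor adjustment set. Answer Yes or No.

Backdoor paths from E to W (paths whose first edge points into E):
  P1: E <- U <- L -> W
  P2: E <- U -> M -> W
  P3: E <- U -> W
Condition 1 (no descendant of E in the set): FAILS — M is a descendant of E.
Condition 2 (every backdoor path blocked by {L, M, U}):
  P1: blocked at chain node U ∈ conditioning set.
  P2: blocked at fork node U ∈ conditioning set.
  P3: blocked at fork node U ∈ conditioning set.
{L, M, U} does not satisfy the backdoor criterion.

No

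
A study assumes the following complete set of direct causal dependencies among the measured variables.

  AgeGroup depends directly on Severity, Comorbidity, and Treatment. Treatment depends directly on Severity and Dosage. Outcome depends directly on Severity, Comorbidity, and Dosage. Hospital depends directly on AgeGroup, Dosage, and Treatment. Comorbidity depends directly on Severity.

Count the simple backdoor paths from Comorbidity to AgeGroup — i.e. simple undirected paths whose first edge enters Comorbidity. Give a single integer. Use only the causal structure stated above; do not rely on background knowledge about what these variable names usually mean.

A backdoor path from Comorbidity to AgeGroup is any simple undirected path whose first edge points into Comorbidity (i.e. leaves Comorbidity via a parent).
Parents of Comorbidity: {Severity}.
Enumerating:
  P1: Comorbidity <- Severity -> Treatment <- Dosage -> Hospital <- AgeGroup
  P2: Comorbidity <- Severity -> Treatment -> AgeGroup
  P3: Comorbidity <- Severity -> Treatment -> Hospital <- AgeGroup
  P4: Comorbidity <- Severity -> AgeGroup
  P5: Comorbidity <- Severity -> Outcome <- Dosage -> Treatment -> AgeGroup
  P6: Comorbidity <- Severity -> Outcome <- Dosage -> Treatment -> Hospital <- AgeGroup
  P7: Comorbidity <- Severity -> Outcome <- Dosage -> Hospital <- Treatment -> AgeGroup
  P8: Comorbidity <- Severity -> Outcome <- Dosage -> Hospital <- AgeGroup
That exhausts the simple backdoor paths. Count: 8.

8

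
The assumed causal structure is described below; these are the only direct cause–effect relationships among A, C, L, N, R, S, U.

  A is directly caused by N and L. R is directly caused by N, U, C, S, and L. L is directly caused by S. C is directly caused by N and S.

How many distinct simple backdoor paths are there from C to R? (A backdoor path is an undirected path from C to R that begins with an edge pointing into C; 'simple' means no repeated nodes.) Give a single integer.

A backdoor path from C to R is any simple undirected path whose first edge points into C (i.e. leaves C via a parent).
Parents of C: {N, S}.
Enumerating:
  P1: C <- S -> L -> R
  P2: C <- S -> L -> A <- N -> R
  P3: C <- S -> R
  P4: C <- N -> R
  P5: C <- N -> A <- L <- S -> R
  P6: C <- N -> A <- L -> R
That exhausts the simple backdoor paths. Count: 6.

6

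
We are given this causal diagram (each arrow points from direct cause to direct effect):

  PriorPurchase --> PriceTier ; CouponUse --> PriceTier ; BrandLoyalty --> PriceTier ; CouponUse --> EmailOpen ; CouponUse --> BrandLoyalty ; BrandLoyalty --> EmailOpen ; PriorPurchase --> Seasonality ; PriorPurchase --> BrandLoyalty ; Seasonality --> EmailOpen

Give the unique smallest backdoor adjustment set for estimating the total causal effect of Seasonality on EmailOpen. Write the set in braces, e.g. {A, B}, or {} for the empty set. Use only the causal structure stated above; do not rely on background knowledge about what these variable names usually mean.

{PriorPurchase}

Variables eligible for adjustment (non-descendants of Seasonality, excluding Seasonality and EmailOpen): {BrandLoyalty, CouponUse, PriceTier, PriorPurchase}.
Backdoor paths from Seasonality to EmailOpen:
  P1: Seasonality <- PriorPurchase -> BrandLoyalty <- CouponUse -> EmailOpen
  P2: Seasonality <- PriorPurchase -> BrandLoyalty -> EmailOpen
  P3: Seasonality <- PriorPurchase -> BrandLoyalty -> PriceTier <- CouponUse -> EmailOpen
  P4: Seasonality <- PriorPurchase -> PriceTier <- CouponUse -> BrandLoyalty -> EmailOpen
  P5: Seasonality <- PriorPurchase -> PriceTier <- CouponUse -> EmailOpen
  P6: Seasonality <- PriorPurchase -> PriceTier <- BrandLoyalty <- CouponUse -> EmailOpen
  P7: Seasonality <- PriorPurchase -> PriceTier <- BrandLoyalty -> EmailOpen
The empty set is not sufficient: P2 (Seasonality <- PriorPurchase -> BrandLoyalty -> EmailOpen) has no collider blocking it and no conditioned non-collider, so it is open.
Try {PriorPurchase}:
  P1: blocked at fork node PriorPurchase ∈ conditioning set.
  P2: blocked at fork node PriorPurchase ∈ conditioning set.
  P3: blocked at fork node PriorPurchase ∈ conditioning set.
  P4: blocked at fork node PriorPurchase ∈ conditioning set.
  P5: blocked at fork node PriorPurchase ∈ conditioning set.
  P6: blocked at fork node PriorPurchase ∈ conditioning set.
  P7: blocked at fork node PriorPurchase ∈ conditioning set.
{PriorPurchase} contains no descendant of Seasonality and blocks every backdoor path.
No other singleton works — e.g. {CouponUse} leaves P2 open — so {PriorPurchase} is the unique smallest valid adjustment set.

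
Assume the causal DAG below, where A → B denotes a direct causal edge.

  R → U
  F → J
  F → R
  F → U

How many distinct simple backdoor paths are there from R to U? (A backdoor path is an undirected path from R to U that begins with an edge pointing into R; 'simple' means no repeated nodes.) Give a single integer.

1

A backdoor path from R to U is any simple undirected path whose first edge points into R (i.e. leaves R via a parent).
Parents of R: {F}.
Enumerating:
  P1: R <- F -> U
That exhausts the simple backdoor paths. Count: 1.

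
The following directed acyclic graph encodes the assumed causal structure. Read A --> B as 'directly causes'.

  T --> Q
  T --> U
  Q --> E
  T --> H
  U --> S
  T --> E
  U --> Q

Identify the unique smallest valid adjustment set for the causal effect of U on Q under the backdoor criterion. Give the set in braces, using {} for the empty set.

{T}

Variables eligible for adjustment (non-descendants of U, excluding U and Q): {H, T}.
Backdoor paths from U to Q:
  P1: U <- T -> Q
  P2: U <- T -> E <- Q
The empty set is not sufficient: P1 (U <- T -> Q) has no collider blocking it and no conditioned non-collider, so it is open.
Try {T}:
  P1: blocked at fork node T ∈ conditioning set.
  P2: blocked at fork node T ∈ conditioning set.
{T} contains no descendant of U and blocks every backdoor path.
No other singleton works — e.g. {H} leaves P1 open — so {T} is the unique smallest valid adjustment set.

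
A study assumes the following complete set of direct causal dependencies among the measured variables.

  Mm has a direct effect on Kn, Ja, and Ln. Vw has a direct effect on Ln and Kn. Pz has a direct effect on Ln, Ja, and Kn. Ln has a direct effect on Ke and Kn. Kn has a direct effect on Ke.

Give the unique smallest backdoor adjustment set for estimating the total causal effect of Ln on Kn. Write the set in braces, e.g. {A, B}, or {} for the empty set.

{Mm, Pz, Vw}

Variables eligible for adjustment (non-descendants of Ln, excluding Ln and Kn): {Ja, Mm, Pz, Vw}.
Backdoor paths from Ln to Kn:
  P1: Ln <- Vw -> Kn
  P2: Ln <- Mm -> Kn
  P3: Ln <- Mm -> Ja <- Pz -> Kn
  P4: Ln <- Pz -> Kn
  P5: Ln <- Pz -> Ja <- Mm -> Kn
The empty set is not sufficient: P1 (Ln <- Vw -> Kn) has no collider blocking it and no conditioned non-collider, so it is open.
Try {Mm, Pz, Vw}:
  P1: blocked at fork node Vw ∈ conditioning set.
  P2: blocked at fork node Mm ∈ conditioning set.
  P3: blocked at fork node Mm ∈ conditioning set.
  P4: blocked at fork node Pz ∈ conditioning set.
  P5: blocked at fork node Pz ∈ conditioning set.
{Mm, Pz, Vw} contains no descendant of Ln and blocks every backdoor path.
Every element of {Mm, Pz, Vw} is needed (dropping Mm leaves P2 open; dropping Pz leaves P4 open; dropping Vw leaves P1 open), so no proper subset is valid.
Among all size-3 subsets of the eligible variables, only {Mm, Pz, Vw} blocks every backdoor path, so it is the unique smallest valid adjustment set.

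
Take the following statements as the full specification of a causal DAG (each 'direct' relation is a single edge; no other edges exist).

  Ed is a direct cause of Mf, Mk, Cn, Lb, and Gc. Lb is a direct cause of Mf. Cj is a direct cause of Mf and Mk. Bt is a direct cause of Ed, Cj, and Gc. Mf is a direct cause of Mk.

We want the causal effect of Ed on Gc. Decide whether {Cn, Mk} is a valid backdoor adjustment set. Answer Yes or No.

Backdoor paths from Ed to Gc (paths whose first edge points into Ed):
  P1: Ed <- Bt -> Gc
Condition 1 (no descendant of Ed in the set): FAILS — Cn and Mk are descendants of Ed.
Condition 2 (every backdoor path blocked by {Cn, Mk}):
  P1: open — no interior node is in the conditioning set.
{Cn, Mk} does not satisfy the backdoor criterion.

No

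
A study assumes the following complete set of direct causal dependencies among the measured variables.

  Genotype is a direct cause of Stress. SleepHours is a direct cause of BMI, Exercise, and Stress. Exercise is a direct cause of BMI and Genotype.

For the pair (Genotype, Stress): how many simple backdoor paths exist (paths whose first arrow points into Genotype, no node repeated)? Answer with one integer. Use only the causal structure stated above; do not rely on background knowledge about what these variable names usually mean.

2

A backdoor path from Genotype to Stress is any simple undirected path whose first edge points into Genotype (i.e. leaves Genotype via a parent).
Parents of Genotype: {Exercise}.
Enumerating:
  P1: Genotype <- Exercise <- SleepHours -> Stress
  P2: Genotype <- Exercise -> BMI <- SleepHours -> Stress
That exhausts the simple backdoor paths. Count: 2.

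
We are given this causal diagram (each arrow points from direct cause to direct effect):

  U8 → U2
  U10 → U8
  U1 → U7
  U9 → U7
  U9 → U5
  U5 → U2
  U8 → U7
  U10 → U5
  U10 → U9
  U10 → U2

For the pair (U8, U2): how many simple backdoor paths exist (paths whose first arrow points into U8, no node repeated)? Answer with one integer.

3

A backdoor path from U8 to U2 is any simple undirected path whose first edge points into U8 (i.e. leaves U8 via a parent).
Parents of U8: {U10}.
Enumerating:
  P1: U8 <- U10 -> U9 -> U5 -> U2
  P2: U8 <- U10 -> U5 -> U2
  P3: U8 <- U10 -> U2
That exhausts the simple backdoor paths. Count: 3.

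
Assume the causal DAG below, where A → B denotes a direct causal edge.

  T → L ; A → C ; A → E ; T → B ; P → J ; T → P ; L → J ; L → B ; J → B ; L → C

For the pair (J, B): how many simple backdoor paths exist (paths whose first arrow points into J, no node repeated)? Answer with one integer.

4

A backdoor path from J to B is any simple undirected path whose first edge points into J (i.e. leaves J via a parent).
Parents of J: {L, P}.
Enumerating:
  P1: J <- P <- T -> L -> B
  P2: J <- P <- T -> B
  P3: J <- L <- T -> B
  P4: J <- L -> B
That exhausts the simple backdoor paths. Count: 4.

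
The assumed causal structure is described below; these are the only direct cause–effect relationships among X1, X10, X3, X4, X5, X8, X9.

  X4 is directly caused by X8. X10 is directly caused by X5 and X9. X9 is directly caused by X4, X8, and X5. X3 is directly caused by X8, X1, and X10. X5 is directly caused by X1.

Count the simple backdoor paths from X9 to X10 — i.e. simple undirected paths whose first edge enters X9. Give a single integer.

A backdoor path from X9 to X10 is any simple undirected path whose first edge points into X9 (i.e. leaves X9 via a parent).
Parents of X9: {X4, X5, X8}.
Enumerating:
  P1: X9 <- X8 -> X3 <- X1 -> X5 -> X10
  P2: X9 <- X8 -> X3 <- X10
  P3: X9 <- X4 <- X8 -> X3 <- X1 -> X5 -> X10
  P4: X9 <- X4 <- X8 -> X3 <- X10
  P5: X9 <- X5 <- X1 -> X3 <- X10
  P6: X9 <- X5 -> X10
That exhausts the simple backdoor paths. Count: 6.

6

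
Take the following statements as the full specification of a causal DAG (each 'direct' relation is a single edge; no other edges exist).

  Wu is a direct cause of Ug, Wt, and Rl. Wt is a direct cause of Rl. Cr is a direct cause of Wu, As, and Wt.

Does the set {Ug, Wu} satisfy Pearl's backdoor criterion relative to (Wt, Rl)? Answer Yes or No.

Backdoor paths from Wt to Rl (paths whose first edge points into Wt):
  P1: Wt <- Cr -> Wu -> Rl
  P2: Wt <- Wu -> Rl
Condition 1 (no descendant of Wt in the set): holds — descendants of Wt are {Rl}; none are in {Ug, Wu}.
Condition 2 (every backdoor path blocked by {Ug, Wu}):
  P1: blocked at chain node Wu ∈ conditioning set.
  P2: blocked at fork node Wu ∈ conditioning set.
{Ug, Wu} satisfies the backdoor criterion.

Yes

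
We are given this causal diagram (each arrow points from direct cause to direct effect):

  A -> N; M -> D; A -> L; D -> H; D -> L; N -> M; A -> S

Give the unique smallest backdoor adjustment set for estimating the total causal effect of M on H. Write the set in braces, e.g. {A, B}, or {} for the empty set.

{}

Variables eligible for adjustment (non-descendants of M, excluding M and H): {A, N, S}.
Backdoor paths from M to H:
  P1: M <- N <- A -> L <- D -> H
Each backdoor path contains an unconditioned collider, so every path is already blocked with the empty conditioning set:
  P1: blocked at collider L (neither it nor any descendant is in the conditioning set).
The empty set is therefore the unique smallest valid set.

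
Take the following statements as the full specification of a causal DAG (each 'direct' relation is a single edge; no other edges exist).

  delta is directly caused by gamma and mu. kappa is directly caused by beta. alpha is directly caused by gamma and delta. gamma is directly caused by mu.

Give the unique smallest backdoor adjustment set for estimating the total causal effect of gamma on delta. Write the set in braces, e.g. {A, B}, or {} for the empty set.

Variables eligible for adjustment (non-descendants of gamma, excluding gamma and delta): {beta, kappa, mu}.
Backdoor paths from gamma to delta:
  P1: gamma <- mu -> delta
The empty set is not sufficient: P1 (gamma <- mu -> delta) has no collider blocking it and no conditioned non-collider, so it is open.
Try {mu}:
  P1: blocked at fork node mu ∈ conditioning set.
{mu} contains no descendant of gamma and blocks every backdoor path.
No other singleton works — e.g. {beta} leaves P1 open — so {mu} is the unique smallest valid adjustment set.

{mu}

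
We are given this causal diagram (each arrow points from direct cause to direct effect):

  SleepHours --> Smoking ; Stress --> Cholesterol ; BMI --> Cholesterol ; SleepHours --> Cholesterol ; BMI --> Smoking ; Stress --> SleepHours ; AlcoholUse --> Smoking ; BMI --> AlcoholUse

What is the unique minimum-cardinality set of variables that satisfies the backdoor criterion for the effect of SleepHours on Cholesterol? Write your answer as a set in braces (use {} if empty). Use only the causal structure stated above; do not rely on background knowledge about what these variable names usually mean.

Variables eligible for adjustment (non-descendants of SleepHours, excluding SleepHours and Cholesterol): {AlcoholUse, BMI, Stress}.
Backdoor paths from SleepHours to Cholesterol:
  P1: SleepHours <- Stress -> Cholesterol
The empty set is not sufficient: P1 (SleepHours <- Stress -> Cholesterol) has no collider blocking it and no conditioned non-collider, so it is open.
Try {Stress}:
  P1: blocked at fork node Stress ∈ conditioning set.
{Stress} contains no descendant of SleepHours and blocks every backdoor path.
No other singleton works — e.g. {BMI} leaves P1 open — so {Stress} is the unique smallest valid adjustment set.

{Stress}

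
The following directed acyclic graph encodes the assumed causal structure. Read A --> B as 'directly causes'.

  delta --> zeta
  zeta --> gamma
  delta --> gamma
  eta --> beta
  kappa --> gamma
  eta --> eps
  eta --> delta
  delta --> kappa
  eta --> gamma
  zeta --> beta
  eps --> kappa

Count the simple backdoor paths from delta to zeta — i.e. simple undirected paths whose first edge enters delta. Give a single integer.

3

A backdoor path from delta to zeta is any simple undirected path whose first edge points into delta (i.e. leaves delta via a parent).
Parents of delta: {eta}.
Enumerating:
  P1: delta <- eta -> eps -> kappa -> gamma <- zeta
  P2: delta <- eta -> gamma <- zeta
  P3: delta <- eta -> beta <- zeta
That exhausts the simple backdoor paths. Count: 3.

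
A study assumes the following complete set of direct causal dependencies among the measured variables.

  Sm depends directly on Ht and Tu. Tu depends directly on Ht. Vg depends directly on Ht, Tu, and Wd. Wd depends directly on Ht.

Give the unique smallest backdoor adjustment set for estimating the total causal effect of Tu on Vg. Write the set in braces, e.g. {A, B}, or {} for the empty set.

{Ht}

Variables eligible for adjustment (non-descendants of Tu, excluding Tu and Vg): {Ht, Wd}.
Backdoor paths from Tu to Vg:
  P1: Tu <- Ht -> Wd -> Vg
  P2: Tu <- Ht -> Vg
The empty set is not sufficient: P1 (Tu <- Ht -> Wd -> Vg) has no collider blocking it and no conditioned non-collider, so it is open.
Try {Ht}:
  P1: blocked at fork node Ht ∈ conditioning set.
  P2: blocked at fork node Ht ∈ conditioning set.
{Ht} contains no descendant of Tu and blocks every backdoor path.
No other singleton works — e.g. {Wd} leaves P2 open — so {Ht} is the unique smallest valid adjustment set.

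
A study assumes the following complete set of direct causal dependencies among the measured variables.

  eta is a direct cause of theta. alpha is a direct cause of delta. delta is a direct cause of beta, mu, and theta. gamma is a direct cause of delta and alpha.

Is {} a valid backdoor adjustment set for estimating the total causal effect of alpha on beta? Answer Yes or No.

Backdoor paths from alpha to beta (paths whose first edge points into alpha):
  P1: alpha <- gamma -> delta -> beta
Condition 1 (no descendant of alpha in the set): holds — descendants of alpha are {beta, delta, mu, theta}; none are in {}.
Condition 2 (every backdoor path blocked by {}):
  P1: open — no interior node is in the conditioning set.
{} does not satisfy the backdoor criterion.

No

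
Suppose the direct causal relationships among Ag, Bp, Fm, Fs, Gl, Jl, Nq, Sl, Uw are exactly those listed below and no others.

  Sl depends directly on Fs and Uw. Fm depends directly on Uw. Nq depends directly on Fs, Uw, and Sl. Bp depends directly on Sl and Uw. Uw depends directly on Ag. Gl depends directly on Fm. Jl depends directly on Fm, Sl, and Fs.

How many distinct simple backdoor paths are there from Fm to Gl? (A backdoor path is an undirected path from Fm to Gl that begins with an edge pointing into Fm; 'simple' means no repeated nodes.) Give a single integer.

A backdoor path from Fm to Gl is any simple undirected path whose first edge points into Fm (i.e. leaves Fm via a parent).
Parents of Fm: {Uw}.
No simple path from any parent of Fm reaches Gl without revisiting Fm, so there are no backdoor paths.

0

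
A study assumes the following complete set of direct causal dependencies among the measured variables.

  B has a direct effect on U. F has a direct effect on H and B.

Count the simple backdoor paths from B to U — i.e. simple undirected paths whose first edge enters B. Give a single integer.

0

A backdoor path from B to U is any simple undirected path whose first edge points into B (i.e. leaves B via a parent).
Parents of B: {F}.
No simple path from any parent of B reaches U without revisiting B, so there are no backdoor paths.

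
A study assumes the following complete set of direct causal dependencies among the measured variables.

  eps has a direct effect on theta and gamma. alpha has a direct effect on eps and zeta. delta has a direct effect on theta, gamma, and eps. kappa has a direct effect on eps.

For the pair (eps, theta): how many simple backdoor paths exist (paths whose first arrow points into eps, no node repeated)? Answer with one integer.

1

A backdoor path from eps to theta is any simple undirected path whose first edge points into eps (i.e. leaves eps via a parent).
Parents of eps: {alpha, delta, kappa}.
Enumerating:
  P1: eps <- delta -> theta
That exhausts the simple backdoor paths. Count: 1.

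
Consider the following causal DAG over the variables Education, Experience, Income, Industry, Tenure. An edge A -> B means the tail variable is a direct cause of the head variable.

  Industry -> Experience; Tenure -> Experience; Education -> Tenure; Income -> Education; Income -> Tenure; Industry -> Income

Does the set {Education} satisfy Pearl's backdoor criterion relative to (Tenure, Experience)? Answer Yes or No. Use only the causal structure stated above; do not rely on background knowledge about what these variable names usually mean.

Backdoor paths from Tenure to Experience (paths whose first edge points into Tenure):
  P1: Tenure <- Income <- Industry -> Experience
  P2: Tenure <- Education <- Income <- Industry -> Experience
Condition 1 (no descendant of Tenure in the set): holds — descendants of Tenure are {Experience}; none are in {Education}.
Condition 2 (every backdoor path blocked by {Education}):
  P1: open — no interior node is in the conditioning set.
  P2: blocked at chain node Education ∈ conditioning set.
{Education} does not satisfy the backdoor criterion.

No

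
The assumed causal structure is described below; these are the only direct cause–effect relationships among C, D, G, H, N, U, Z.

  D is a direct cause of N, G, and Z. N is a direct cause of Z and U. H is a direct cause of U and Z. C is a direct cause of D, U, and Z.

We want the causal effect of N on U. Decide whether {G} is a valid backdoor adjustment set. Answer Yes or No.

Backdoor paths from N to U (paths whose first edge points into N):
  P1: N <- D <- C -> U
  P2: N <- D <- C -> Z <- H -> U
  P3: N <- D -> Z <- C -> U
  P4: N <- D -> Z <- H -> U
Condition 1 (no descendant of N in the set): holds — descendants of N are {U, Z}; none are in {G}.
Condition 2 (every backdoor path blocked by {G}):
  P1: open — no interior node is in the conditioning set.
  P2: blocked at collider Z (neither it nor any descendant is in the conditioning set).
  P3: blocked at collider Z (neither it nor any descendant is in the conditioning set).
  P4: blocked at collider Z (neither it nor any descendant is in the conditioning set).
{G} does not satisfy the backdoor criterion.

No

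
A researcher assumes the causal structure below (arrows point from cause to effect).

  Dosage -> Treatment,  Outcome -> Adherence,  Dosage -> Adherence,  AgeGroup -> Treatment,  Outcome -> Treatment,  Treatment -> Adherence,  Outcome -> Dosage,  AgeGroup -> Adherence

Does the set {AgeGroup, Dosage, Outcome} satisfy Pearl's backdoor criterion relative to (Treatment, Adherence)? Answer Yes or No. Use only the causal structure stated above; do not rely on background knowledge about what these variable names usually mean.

Backdoor paths from Treatment to Adherence (paths whose first edge points into Treatment):
  P1: Treatment <- Outcome -> Dosage -> Adherence
  P2: Treatment <- Outcome -> Adherence
  P3: Treatment <- Dosage <- Outcome -> Adherence
  P4: Treatment <- Dosage -> Adherence
  P5: Treatment <- AgeGroup -> Adherence
Condition 1 (no descendant of Treatment in the set): holds — descendants of Treatment are {Adherence}; none are in {AgeGroup, Dosage, Outcome}.
Condition 2 (every backdoor path blocked by {AgeGroup, Dosage, Outcome}):
  P1: blocked at fork node Outcome ∈ conditioning set.
  P2: blocked at fork node Outcome ∈ conditioning set.
  P3: blocked at chain node Dosage ∈ conditioning set.
  P4: blocked at fork node Dosage ∈ conditioning set.
  P5: blocked at fork node AgeGroup ∈ conditioning set.
{AgeGroup, Dosage, Outcome} satisfies the backdoor criterion.

Yes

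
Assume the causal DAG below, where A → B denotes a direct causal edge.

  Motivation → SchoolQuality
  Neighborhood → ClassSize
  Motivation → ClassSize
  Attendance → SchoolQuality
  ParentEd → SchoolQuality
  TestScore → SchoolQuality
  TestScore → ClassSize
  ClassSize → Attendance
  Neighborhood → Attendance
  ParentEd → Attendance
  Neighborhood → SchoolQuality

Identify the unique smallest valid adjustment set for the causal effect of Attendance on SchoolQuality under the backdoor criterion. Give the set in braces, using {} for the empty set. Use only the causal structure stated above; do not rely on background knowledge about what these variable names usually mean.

Variables eligible for adjustment (non-descendants of Attendance, excluding Attendance and SchoolQuality): {ClassSize, Motivation, Neighborhood, ParentEd, TestScore}.
Backdoor paths from Attendance to SchoolQuality:
  P1: Attendance <- Neighborhood -> ClassSize <- Motivation -> SchoolQuality
  P2: Attendance <- Neighborhood -> ClassSize <- TestScore -> SchoolQuality
  P3: Attendance <- Neighborhood -> SchoolQuality
  P4: Attendance <- ParentEd -> SchoolQuality
  P5: Attendance <- ClassSize <- Motivation -> SchoolQuality
  P6: Attendance <- ClassSize <- Neighborhood -> SchoolQuality
  P7: Attendance <- ClassSize <- TestScore -> SchoolQuality
The empty set is not sufficient: P3 (Attendance <- Neighborhood -> SchoolQuality) has no collider blocking it and no conditioned non-collider, so it is open.
Try {ClassSize, Neighborhood, ParentEd}:
  P1: blocked at fork node Neighborhood ∈ conditioning set.
  P2: blocked at fork node Neighborhood ∈ conditioning set.
  P3: blocked at fork node Neighborhood ∈ conditioning set.
  P4: blocked at fork node ParentEd ∈ conditioning set.
  P5: blocked at chain node ClassSize ∈ conditioning set.
  P6: blocked at chain node ClassSize ∈ conditioning set.
  P7: blocked at chain node ClassSize ∈ conditioning set.
{ClassSize, Neighborhood, ParentEd} contains no descendant of Attendance and blocks every backdoor path.
Every element of {ClassSize, Neighborhood, ParentEd} is needed (dropping ClassSize leaves P5 open; dropping Neighborhood leaves P1 open; dropping ParentEd leaves P4 open), so no proper subset is valid.
Among all size-3 subsets of the eligible variables, only {ClassSize, Neighborhood, ParentEd} blocks every backdoor path, so it is the unique smallest valid adjustment set.

{ClassSize, Neighborhood, ParentEd}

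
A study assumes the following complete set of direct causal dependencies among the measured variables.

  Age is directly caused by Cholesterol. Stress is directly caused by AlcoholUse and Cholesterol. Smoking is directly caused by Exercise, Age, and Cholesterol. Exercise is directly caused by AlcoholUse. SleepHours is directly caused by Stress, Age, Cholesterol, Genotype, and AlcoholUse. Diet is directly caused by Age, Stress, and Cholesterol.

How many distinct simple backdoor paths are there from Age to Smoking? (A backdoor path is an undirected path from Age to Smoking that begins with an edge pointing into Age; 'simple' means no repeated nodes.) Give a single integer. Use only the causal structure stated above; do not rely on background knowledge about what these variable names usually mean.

7

A backdoor path from Age to Smoking is any simple undirected path whose first edge points into Age (i.e. leaves Age via a parent).
Parents of Age: {Cholesterol}.
Enumerating:
  P1: Age <- Cholesterol -> Stress <- AlcoholUse -> Exercise -> Smoking
  P2: Age <- Cholesterol -> Stress -> SleepHours <- AlcoholUse -> Exercise -> Smoking
  P3: Age <- Cholesterol -> Diet <- Stress <- AlcoholUse -> Exercise -> Smoking
  P4: Age <- Cholesterol -> Diet <- Stress -> SleepHours <- AlcoholUse -> Exercise -> Smoking
  P5: Age <- Cholesterol -> Smoking
  P6: Age <- Cholesterol -> SleepHours <- AlcoholUse -> Exercise -> Smoking
  P7: Age <- Cholesterol -> SleepHours <- Stress <- AlcoholUse -> Exercise -> Smoking
That exhausts the simple backdoor paths. Count: 7.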